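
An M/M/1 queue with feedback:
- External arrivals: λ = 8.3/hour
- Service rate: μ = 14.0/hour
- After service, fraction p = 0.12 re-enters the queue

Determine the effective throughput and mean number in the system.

Effective arrival rate: λ_eff = λ/(1-p) = 8.3/(1-0.12) = 8.3/0.88 = 9.4318
ρ = λ_eff/μ = 9.4318/14.0 = 0.6737
L = ρ/(1-ρ) = 0.6737/(1-0.6737) = 2.0647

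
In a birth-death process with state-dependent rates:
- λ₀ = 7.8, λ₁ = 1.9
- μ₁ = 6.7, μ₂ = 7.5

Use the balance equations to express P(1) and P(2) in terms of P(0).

Balance equations:
State 0: λ₀P₀ = μ₁P₁ → P₁ = (λ₀/μ₁)P₀ = (7.8/6.7)P₀ = 1.1642P₀
State 1: P₂ = (λ₀λ₁)/(μ₁μ₂)P₀ = (7.8×1.9)/(6.7×7.5)P₀ = 0.2949P₀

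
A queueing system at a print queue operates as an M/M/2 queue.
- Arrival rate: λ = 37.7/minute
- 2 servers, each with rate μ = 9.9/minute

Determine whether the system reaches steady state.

Stability requires ρ = λ/(cμ) < 1
ρ = 37.7/(2 × 9.9) = 37.7/19.80 = 1.9040
Since 1.9040 ≥ 1, the system is UNSTABLE.
Need c > λ/μ = 37.7/9.9 = 3.81.
Minimum servers needed: c = 4.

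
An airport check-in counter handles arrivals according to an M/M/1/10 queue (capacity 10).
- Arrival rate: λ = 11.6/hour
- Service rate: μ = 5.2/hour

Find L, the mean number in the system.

ρ = λ/μ = 11.6/5.2 = 2.2308
P₀ = (1-ρ)/(1-ρ^(K+1)) = (1-2.2308)/(1-2.2308^11) = -1.2308/-6807.7438 = 0.0001808
P_K = P₀×ρ^K = 0.0001808 × 2.2308^10 = 0.0001808 × 3052.1534 = 0.5518
L = ρ[1 - (K+1)ρ^K + Kρ^(K+1)] / [(1-ρ)(1-ρ^(K+1))]
L = 2.2308 × (1 - 11×3052.1534 + 10×6808.7438) / ((1 - 2.2308) × (1 - 6808.7438)) = 9.1891 passengers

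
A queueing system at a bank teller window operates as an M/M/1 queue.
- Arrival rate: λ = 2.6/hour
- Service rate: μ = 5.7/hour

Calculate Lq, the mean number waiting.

ρ = λ/μ = 2.6/5.7 = 0.4561
For M/M/1: Lq = λ²/(μ(μ-λ))
Lq = 6.76/(5.7 × 3.10)
Lq = 0.3826 transactions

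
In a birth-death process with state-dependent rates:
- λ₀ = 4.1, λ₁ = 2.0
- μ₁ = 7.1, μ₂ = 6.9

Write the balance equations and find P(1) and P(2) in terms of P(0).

Balance equations:
State 0: λ₀P₀ = μ₁P₁ → P₁ = (λ₀/μ₁)P₀ = (4.1/7.1)P₀ = 0.5775P₀
State 1: P₂ = (λ₀λ₁)/(μ₁μ₂)P₀ = (4.1×2.0)/(7.1×6.9)P₀ = 0.1674P₀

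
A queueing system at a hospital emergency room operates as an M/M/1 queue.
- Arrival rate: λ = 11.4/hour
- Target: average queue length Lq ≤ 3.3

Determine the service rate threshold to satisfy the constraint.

For M/M/1: Lq = λ²/(μ(μ-λ))
Need Lq ≤ 3.3, i.e. μ(μ-λ) ≥ λ²/3.3
μ² - 11.4μ - 129.96/3.3 ≥ 0  →  μ² - 11.4μ - 39.381818 ≥ 0
Quadratic formula (positive root): μ = [λ + √(λ² + 4×39.381818)]/2
Discriminant: 129.96 + 4×39.381818 = 287.48727, √287.48727 = 16.9554
μ ≥ (11.4 + 16.9554)/2 = 14.1777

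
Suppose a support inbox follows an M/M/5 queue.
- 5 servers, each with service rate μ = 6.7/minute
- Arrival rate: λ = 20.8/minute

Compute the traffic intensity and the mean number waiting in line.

Traffic intensity: ρ = λ/(cμ) = 20.8/(5×6.7) = 0.6209
Since ρ = 0.6209 < 1, system is stable.
Offered load a = λ/μ = cρ = 20.8/6.7 = 3.1045
P₀ = [ Σₙ₌₀^4 aⁿ/n! + a^5/(5!(1-ρ)) ]⁻¹
Σ = a^0/0! + a^1/1! + a^2/2! + a^3/3! + a^4/4! = 1.0000 + 3.1045 + 4.8189 + 4.9867 + 3.8703 = 17.7804
a^5/(5!(1-ρ)) = 288.3651/(120 × 0.379104) = 6.3387
P₀ = 1/(17.7804 + 6.3387) = 0.04146
Lq = P₀·a^5·ρ / (5!(1-ρ)²) = 0.041461 × 288.3651 × 0.62090 / (120 × 0.14372) = 0.4304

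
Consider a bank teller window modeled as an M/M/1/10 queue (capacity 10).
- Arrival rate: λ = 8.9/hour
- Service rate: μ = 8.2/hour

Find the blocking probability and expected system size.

ρ = λ/μ = 8.9/8.2 = 1.08537
P₀ = (1-ρ)/(1-ρ^(K+1)) = (1-1.08537)/(1-1.08537^11) = -0.08537/-1.4624 = 0.05838
P_K = P₀×ρ^K = 0.05838 × 1.08537^10 = 0.05838 × 2.2687 = 0.1324
Blocking probability P_10 = 0.1324 (13.24%)
L = ρ[1 - (K+1)ρ^K + Kρ^(K+1)] / [(1-ρ)(1-ρ^(K+1))]
L = 1.08537 × (1 - 11×2.268706 + 10×2.462385) / ((1 - 1.08537) × (1 - 2.462385)) = 5.8082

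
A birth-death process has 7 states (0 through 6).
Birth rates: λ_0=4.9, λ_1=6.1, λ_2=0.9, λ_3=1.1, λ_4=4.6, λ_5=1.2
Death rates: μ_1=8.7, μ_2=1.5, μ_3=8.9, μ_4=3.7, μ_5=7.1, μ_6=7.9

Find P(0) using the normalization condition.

Ratios P(n)/P(0) = (λ₀···λₙ₋₁)/(μ₁···μₙ):
P(1)/P(0) = (4.9)/(8.7) = 0.56322
P(2)/P(0) = (4.9×6.1)/(8.7×1.5) = 2.2904
P(3)/P(0) = (4.9×6.1×0.9)/(8.7×1.5×8.9) = 0.23162
P(4)/P(0) = (4.9×6.1×0.9×1.1)/(8.7×1.5×8.9×3.7) = 0.068859
P(5)/P(0) = (4.9×6.1×0.9×1.1×4.6)/(8.7×1.5×8.9×3.7×7.1) = 0.044613
P(6)/P(0) = (4.9×6.1×0.9×1.1×4.6×1.2)/(8.7×1.5×8.9×3.7×7.1×7.9) = 0.0067766

Normalization: ∑ P(n) = 1
P(0) × (1.0000 + 0.56322 + 2.2904 + 0.23162 + 0.068859 + 0.044613 + 0.0067766) = 1
P(0) × 4.2055 = 1
P(0) = 1/4.2055 = 0.2378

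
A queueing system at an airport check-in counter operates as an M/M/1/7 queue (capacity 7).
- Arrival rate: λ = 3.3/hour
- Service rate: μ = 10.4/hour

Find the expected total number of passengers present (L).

ρ = λ/μ = 3.3/10.4 = 0.3173
P₀ = (1-ρ)/(1-ρ^(K+1)) = (1-0.3173)/(1-0.3173^8) = 0.6827/0.9999 = 0.6828
P_K = P₀×ρ^K = 0.6828 × 0.3173^7 = 0.6828 × 0.0003238 = 0.0002211
L = ρ[1 - (K+1)ρ^K + Kρ^(K+1)] / [(1-ρ)(1-ρ^(K+1))]
L = 0.3173 × (1 - 8×0.0003238 + 7×0.0001027) / ((1 - 0.3173) × (1 - 0.0001027)) = 0.4640 passengers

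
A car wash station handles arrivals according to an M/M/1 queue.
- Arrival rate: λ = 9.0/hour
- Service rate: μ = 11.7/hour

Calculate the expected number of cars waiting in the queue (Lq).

ρ = λ/μ = 9.0/11.7 = 0.7692
For M/M/1: Lq = λ²/(μ(μ-λ))
Lq = 81.00/(11.7 × 2.70)
Lq = 2.5641 cars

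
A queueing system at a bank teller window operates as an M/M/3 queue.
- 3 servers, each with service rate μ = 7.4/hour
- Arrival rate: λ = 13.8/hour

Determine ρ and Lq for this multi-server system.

Traffic intensity: ρ = λ/(cμ) = 13.8/(3×7.4) = 0.6216
Since ρ = 0.6216 < 1, system is stable.
Offered load a = λ/μ = cρ = 13.8/7.4 = 1.8649
P₀ = [ Σₙ₌₀^2 aⁿ/n! + a^3/(3!(1-ρ)) ]⁻¹
Σ = a^0/0! + a^1/1! + a^2/2! = 1.00000 + 1.86486 + 1.73886 = 4.6037
a^3/(3!(1-ρ)) = 6.4855/(6 × 0.37838) = 2.8567
P₀ = 1/(4.6037 + 2.8567) = 0.1340
Lq = P₀·a^3·ρ / (3!(1-ρ)²) = 0.13404 × 6.4855 × 0.62162 / (6 × 0.14317) = 0.6291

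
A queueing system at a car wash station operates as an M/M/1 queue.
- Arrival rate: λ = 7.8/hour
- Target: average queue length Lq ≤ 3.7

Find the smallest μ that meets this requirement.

For M/M/1: Lq = λ²/(μ(μ-λ))
Need Lq ≤ 3.7, i.e. μ(μ-λ) ≥ λ²/3.7
μ² - 7.8μ - 60.84/3.7 ≥ 0  →  μ² - 7.8μ - 16.44324 ≥ 0
Quadratic formula (positive root): μ = [λ + √(λ² + 4×16.44324)]/2
Discriminant: 60.84 + 4×16.44324 = 126.6130, √126.6130 = 11.2522
μ ≥ (7.8 + 11.2522)/2 = 9.5261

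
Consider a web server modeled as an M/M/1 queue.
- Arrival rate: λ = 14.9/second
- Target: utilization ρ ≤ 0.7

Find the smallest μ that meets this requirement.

ρ = λ/μ, so μ = λ/ρ
μ ≥ 14.9/0.7 = 21.2857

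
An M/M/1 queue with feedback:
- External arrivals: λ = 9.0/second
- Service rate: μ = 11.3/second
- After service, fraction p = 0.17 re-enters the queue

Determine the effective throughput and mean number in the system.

Effective arrival rate: λ_eff = λ/(1-p) = 9.0/(1-0.17) = 9.0/0.83 = 10.8433735
ρ = λ_eff/μ = 10.8433735/11.3 = 0.9595906
L = ρ/(1-ρ) = 0.9595906/(1-0.9595906) = 23.7467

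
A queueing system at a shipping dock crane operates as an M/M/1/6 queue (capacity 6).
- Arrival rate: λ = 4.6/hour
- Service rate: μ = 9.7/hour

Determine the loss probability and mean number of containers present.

ρ = λ/μ = 4.6/9.7 = 0.47423
P₀ = (1-ρ)/(1-ρ^(K+1)) = (1-0.47423)/(1-0.47423^7) = 0.52577/0.99461 = 0.5286
P_K = P₀×ρ^K = 0.52862 × 0.47423^6 = 0.52862 × 0.011375 = 0.006013
Blocking probability P_6 = 0.006013 (0.60%)
L = ρ[1 - (K+1)ρ^K + Kρ^(K+1)] / [(1-ρ)(1-ρ^(K+1))]
L = 0.47423 × (1 - 7×0.01137 + 6×0.005394) / ((1 - 0.47423) × (1 - 0.005394)) = 0.8640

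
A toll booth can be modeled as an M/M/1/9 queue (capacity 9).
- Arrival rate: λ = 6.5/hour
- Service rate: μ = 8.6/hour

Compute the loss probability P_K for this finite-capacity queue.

ρ = λ/μ = 6.5/8.6 = 0.75581
P₀ = (1-ρ)/(1-ρ^(K+1)) = (1-0.75581)/(1-0.75581^10) = 0.2442/0.9392 = 0.2600
P_K = P₀×ρ^K = 0.26001 × 0.75581^9 = 0.26001 × 0.080485 = 0.02093
Blocking probability = 2.09%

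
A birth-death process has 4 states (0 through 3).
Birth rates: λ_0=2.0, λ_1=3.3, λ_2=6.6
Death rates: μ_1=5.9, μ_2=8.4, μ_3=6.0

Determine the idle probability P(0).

Ratios P(n)/P(0) = (λ₀···λₙ₋₁)/(μ₁···μₙ):
P(1)/P(0) = (2.0)/(5.9) = 0.33898
P(2)/P(0) = (2.0×3.3)/(5.9×8.4) = 0.13317
P(3)/P(0) = (2.0×3.3×6.6)/(5.9×8.4×6.0) = 0.14649

Normalization: ∑ P(n) = 1
P(0) × (1.0000 + 0.33898 + 0.13317 + 0.14649) = 1
P(0) × 1.6186 = 1
P(0) = 1/1.6186 = 0.6178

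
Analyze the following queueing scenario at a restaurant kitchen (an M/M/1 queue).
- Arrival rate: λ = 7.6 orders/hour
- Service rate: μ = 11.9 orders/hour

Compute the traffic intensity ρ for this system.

Server utilization: ρ = λ/μ
ρ = 7.6/11.9 = 0.6387
The server is busy 63.87% of the time.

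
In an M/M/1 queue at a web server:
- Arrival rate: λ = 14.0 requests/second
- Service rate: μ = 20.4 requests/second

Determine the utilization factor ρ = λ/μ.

Server utilization: ρ = λ/μ
ρ = 14.0/20.4 = 0.6863
The server is busy 68.63% of the time.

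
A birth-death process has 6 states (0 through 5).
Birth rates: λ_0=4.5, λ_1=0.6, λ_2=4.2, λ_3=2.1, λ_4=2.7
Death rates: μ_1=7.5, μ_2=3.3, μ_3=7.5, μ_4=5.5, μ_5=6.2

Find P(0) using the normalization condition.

Ratios P(n)/P(0) = (λ₀···λₙ₋₁)/(μ₁···μₙ):
P(1)/P(0) = (4.5)/(7.5) = 0.6000
P(2)/P(0) = (4.5×0.6)/(7.5×3.3) = 0.1091
P(3)/P(0) = (4.5×0.6×4.2)/(7.5×3.3×7.5) = 0.06109
P(4)/P(0) = (4.5×0.6×4.2×2.1)/(7.5×3.3×7.5×5.5) = 0.02333
P(5)/P(0) = (4.5×0.6×4.2×2.1×2.7)/(7.5×3.3×7.5×5.5×6.2) = 0.01016

Normalization: ∑ P(n) = 1
P(0) × (1.0000 + 0.6000 + 0.1091 + 0.06109 + 0.02333 + 0.01016) = 1
P(0) × 1.8037 = 1
P(0) = 1/1.8037 = 0.5544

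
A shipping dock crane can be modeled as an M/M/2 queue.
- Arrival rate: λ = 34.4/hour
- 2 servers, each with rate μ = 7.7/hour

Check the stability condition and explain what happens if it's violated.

Stability requires ρ = λ/(cμ) < 1
ρ = 34.4/(2 × 7.7) = 34.4/15.40 = 2.2338
Since 2.2338 ≥ 1, the system is UNSTABLE.
Need c > λ/μ = 34.4/7.7 = 4.47.
Minimum servers needed: c = 5.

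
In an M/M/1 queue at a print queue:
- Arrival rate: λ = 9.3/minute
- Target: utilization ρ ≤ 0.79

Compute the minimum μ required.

ρ = λ/μ, so μ = λ/ρ
μ ≥ 9.3/0.79 = 11.7722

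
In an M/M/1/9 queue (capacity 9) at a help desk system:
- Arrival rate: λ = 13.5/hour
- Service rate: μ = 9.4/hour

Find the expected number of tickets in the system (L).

ρ = λ/μ = 13.5/9.4 = 1.43617
P₀ = (1-ρ)/(1-ρ^(K+1)) = (1-1.43617)/(1-1.43617^10) = -0.4362/-36.3300 = 0.01201
P_K = P₀×ρ^K = 0.012006 × 1.43617^9 = 0.012006 × 25.9928 = 0.3121
L = ρ[1 - (K+1)ρ^K + Kρ^(K+1)] / [(1-ρ)(1-ρ^(K+1))]
L = 1.43617 × (1 - 10×25.99278 + 9×37.33004) / ((1 - 1.43617) × (1 - 37.33004)) = 6.9826 tickets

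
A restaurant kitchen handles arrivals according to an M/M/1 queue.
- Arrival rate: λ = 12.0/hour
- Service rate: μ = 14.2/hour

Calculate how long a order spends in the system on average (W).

First, compute utilization: ρ = λ/μ = 12.0/14.2 = 0.8451
For M/M/1: W = 1/(μ-λ)
W = 1/(14.2-12.0) = 1/2.20
W = 0.4545 hours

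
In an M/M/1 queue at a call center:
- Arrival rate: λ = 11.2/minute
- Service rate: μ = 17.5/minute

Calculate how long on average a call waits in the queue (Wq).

First, compute utilization: ρ = λ/μ = 11.2/17.5 = 0.6400
For M/M/1: Wq = λ/(μ(μ-λ))
Wq = 11.2/(17.5 × (17.5-11.2))
Wq = 11.2/(17.5 × 6.30)
Wq = 0.1016 minutes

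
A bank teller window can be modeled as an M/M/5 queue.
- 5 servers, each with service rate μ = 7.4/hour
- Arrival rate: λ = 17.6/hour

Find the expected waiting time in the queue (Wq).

Traffic intensity: ρ = λ/(cμ) = 17.6/(5×7.4) = 0.4757
Since ρ = 0.4757 < 1, system is stable.
Offered load a = λ/μ = cρ = 17.6/7.4 = 2.3784
P₀ = [ Σₙ₌₀^4 aⁿ/n! + a^5/(5!(1-ρ)) ]⁻¹
Σ = a^0/0! + a^1/1! + a^2/2! + a^3/3! + a^4/4! = 1.0000 + 2.3784 + 2.8283 + 2.2423 + 1.3333 = 9.7823
a^5/(5!(1-ρ)) = 76.1035/(120 × 0.524324) = 1.2095
P₀ = 1/(9.7823 + 1.2095) = 0.09098
Lq = P₀·a^5·ρ / (5!(1-ρ)²) = 0.090977 × 76.1035 × 0.47568 / (120 × 0.27492) = 0.09983
Wq = Lq/λ = 0.09983/17.6 = 0.005672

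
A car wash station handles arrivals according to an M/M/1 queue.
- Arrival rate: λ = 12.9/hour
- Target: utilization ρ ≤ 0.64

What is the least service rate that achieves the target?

ρ = λ/μ, so μ = λ/ρ
μ ≥ 12.9/0.64 = 20.1562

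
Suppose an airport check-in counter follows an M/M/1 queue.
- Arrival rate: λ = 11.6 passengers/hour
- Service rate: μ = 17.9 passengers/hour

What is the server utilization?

Server utilization: ρ = λ/μ
ρ = 11.6/17.9 = 0.6480
The server is busy 64.80% of the time.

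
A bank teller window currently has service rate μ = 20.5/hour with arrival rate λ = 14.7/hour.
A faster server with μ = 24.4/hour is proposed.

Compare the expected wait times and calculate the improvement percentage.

System 1: ρ₁ = 14.7/20.5 = 0.7171, W₁ = 1/(20.5-14.7) = 0.17241
System 2: ρ₂ = 14.7/24.4 = 0.6025, W₂ = 1/(24.4-14.7) = 0.10309
Improvement: (W₁-W₂)/W₁ = (0.17241-0.10309)/0.17241 = 40.21%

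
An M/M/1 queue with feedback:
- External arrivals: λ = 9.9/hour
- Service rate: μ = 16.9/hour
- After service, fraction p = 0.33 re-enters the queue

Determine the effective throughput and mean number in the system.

Effective arrival rate: λ_eff = λ/(1-p) = 9.9/(1-0.33) = 9.9/0.67 = 14.77612
ρ = λ_eff/μ = 14.77612/16.9 = 0.8743266
L = ρ/(1-ρ) = 0.8743266/(1-0.8743266) = 6.9571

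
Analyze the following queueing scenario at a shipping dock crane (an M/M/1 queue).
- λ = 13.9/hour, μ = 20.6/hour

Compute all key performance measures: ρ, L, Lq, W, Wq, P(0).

Step 1: ρ = λ/μ = 13.9/20.6 = 0.6748
Step 2: L = λ/(μ-λ) = 13.9/6.70 = 2.0746
Step 3: Lq = λ²/(μ(μ-λ)) = 193.21/(20.6×6.70) = 1.3999
Step 4: W = 1/(μ-λ) = 1/6.70 = 0.14925
Step 5: Wq = λ/(μ(μ-λ)) = 13.9/(20.6×6.70) = 0.1007
Step 6: P(0) = 1-ρ = 0.3252
Verify: L = λW = 13.9×0.14925 = 2.0746 ✔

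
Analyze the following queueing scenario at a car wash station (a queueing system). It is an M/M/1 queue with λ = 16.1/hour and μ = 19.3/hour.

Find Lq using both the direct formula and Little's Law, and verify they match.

Method 1 (direct): Lq = λ²/(μ(μ-λ)) = 259.21/(19.3 × 3.20) = 4.1971

Method 2 (Little's Law):
W = 1/(μ-λ) = 1/3.20 = 0.3125
Wq = W - 1/μ = 0.3125 - 0.05181 = 0.26069
Lq = λWq = 16.1 × 0.26069 = 4.1971 ✔ (matches Method 1)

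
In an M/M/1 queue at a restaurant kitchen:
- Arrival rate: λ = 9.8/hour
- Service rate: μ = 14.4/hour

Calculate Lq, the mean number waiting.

ρ = λ/μ = 9.8/14.4 = 0.6806
For M/M/1: Lq = λ²/(μ(μ-λ))
Lq = 96.04/(14.4 × 4.60)
Lq = 1.4499 orders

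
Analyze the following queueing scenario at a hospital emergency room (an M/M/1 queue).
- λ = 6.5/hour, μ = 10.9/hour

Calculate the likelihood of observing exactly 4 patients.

ρ = λ/μ = 6.5/10.9 = 0.59633
P(n) = (1-ρ)ρⁿ
P(4) = (1-0.59633) × 0.59633^4
P(4) = 0.40367 × 0.12646
P(4) = 0.05105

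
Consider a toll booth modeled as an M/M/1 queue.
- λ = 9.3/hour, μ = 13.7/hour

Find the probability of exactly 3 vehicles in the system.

ρ = λ/μ = 9.3/13.7 = 0.6788
P(n) = (1-ρ)ρⁿ
P(3) = (1-0.6788) × 0.6788^3
P(3) = 0.3212 × 0.3128
P(3) = 0.1005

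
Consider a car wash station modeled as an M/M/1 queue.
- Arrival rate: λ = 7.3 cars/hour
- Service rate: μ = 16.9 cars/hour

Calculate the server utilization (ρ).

Server utilization: ρ = λ/μ
ρ = 7.3/16.9 = 0.4320
The server is busy 43.20% of the time.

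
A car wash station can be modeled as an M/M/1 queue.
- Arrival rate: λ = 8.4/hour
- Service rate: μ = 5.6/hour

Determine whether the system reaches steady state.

Stability requires ρ = λ/(cμ) < 1
ρ = 8.4/(1 × 5.6) = 8.4/5.60 = 1.5000
Since 1.5000 ≥ 1, the system is UNSTABLE.
Queue grows without bound. Need μ > λ = 8.4.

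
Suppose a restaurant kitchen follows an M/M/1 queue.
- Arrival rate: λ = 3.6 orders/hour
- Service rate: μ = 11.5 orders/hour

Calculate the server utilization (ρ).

Server utilization: ρ = λ/μ
ρ = 3.6/11.5 = 0.3130
The server is busy 31.30% of the time.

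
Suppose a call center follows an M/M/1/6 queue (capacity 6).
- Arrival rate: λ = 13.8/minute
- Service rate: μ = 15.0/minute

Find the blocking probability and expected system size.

ρ = λ/μ = 13.8/15.0 = 0.9200
P₀ = (1-ρ)/(1-ρ^(K+1)) = (1-0.9200)/(1-0.9200^7) = 0.08000/0.4422 = 0.1809
P_K = P₀×ρ^K = 0.1809 × 0.9200^6 = 0.1809 × 0.6064 = 0.1097
Blocking probability P_6 = 0.1097 (10.97%)
L = ρ[1 - (K+1)ρ^K + Kρ^(K+1)] / [(1-ρ)(1-ρ^(K+1))]
L = 0.9200 × (1 - 7×0.6063550 + 6×0.5578466) / ((1 - 0.9200) × (1 - 0.5578466)) = 2.6684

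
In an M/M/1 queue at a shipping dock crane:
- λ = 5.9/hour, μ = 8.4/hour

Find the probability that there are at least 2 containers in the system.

ρ = λ/μ = 5.9/8.4 = 0.70238
P(N ≥ n) = ρⁿ
P(N ≥ 2) = 0.70238^2
P(N ≥ 2) = 0.4933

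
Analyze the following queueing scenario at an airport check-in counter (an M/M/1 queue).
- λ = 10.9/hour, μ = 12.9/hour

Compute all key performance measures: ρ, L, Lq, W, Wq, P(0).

Step 1: ρ = λ/μ = 10.9/12.9 = 0.8450
Step 2: L = λ/(μ-λ) = 10.9/2.00 = 5.4500
Step 3: Lq = λ²/(μ(μ-λ)) = 118.81/(12.9×2.00) = 4.6050
Step 4: W = 1/(μ-λ) = 1/2.00 = 0.5000
Step 5: Wq = λ/(μ(μ-λ)) = 10.9/(12.9×2.00) = 0.4225
Step 6: P(0) = 1-ρ = 0.1550
Verify: L = λW = 10.9×0.5000 = 5.4500 ✔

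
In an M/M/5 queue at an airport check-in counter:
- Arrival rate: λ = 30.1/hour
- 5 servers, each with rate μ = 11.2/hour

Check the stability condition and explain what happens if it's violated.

Stability requires ρ = λ/(cμ) < 1
ρ = 30.1/(5 × 11.2) = 30.1/56.00 = 0.5375
Since 0.5375 < 1, the system is STABLE.
The servers are busy 53.75% of the time.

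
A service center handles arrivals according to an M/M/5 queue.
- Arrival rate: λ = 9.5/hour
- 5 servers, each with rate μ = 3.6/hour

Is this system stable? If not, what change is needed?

Stability requires ρ = λ/(cμ) < 1
ρ = 9.5/(5 × 3.6) = 9.5/18.00 = 0.5278
Since 0.5278 < 1, the system is STABLE.
The servers are busy 52.78% of the time.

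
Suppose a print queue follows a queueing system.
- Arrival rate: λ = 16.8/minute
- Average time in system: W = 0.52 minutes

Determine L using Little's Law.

Little's Law: L = λW
L = 16.8 × 0.52 = 8.7360 jobs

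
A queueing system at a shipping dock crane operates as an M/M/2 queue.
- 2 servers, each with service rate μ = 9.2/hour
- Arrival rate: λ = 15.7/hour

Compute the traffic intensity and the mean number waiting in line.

Traffic intensity: ρ = λ/(cμ) = 15.7/(2×9.2) = 0.8533
Since ρ = 0.8533 < 1, system is stable.
Offered load a = λ/μ = cρ = 15.7/9.2 = 1.7065
P₀ = [ Σₙ₌₀^1 aⁿ/n! + a^2/(2!(1-ρ)) ]⁻¹
Σ = a^0/0! + a^1/1! = 1.0000 + 1.7065 = 2.7065
a^2/(2!(1-ρ)) = 2.91222/(2 × 0.146739) = 9.9231
P₀ = 1/(2.7065 + 9.9231) = 0.07918
Lq = P₀·a^2·ρ / (2!(1-ρ)²) = 0.0791789 × 2.91222 × 0.853261 / (2 × 0.0215324) = 4.5687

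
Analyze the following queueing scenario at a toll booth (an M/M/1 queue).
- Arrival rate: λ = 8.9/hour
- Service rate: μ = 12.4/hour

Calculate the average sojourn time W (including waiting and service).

First, compute utilization: ρ = λ/μ = 8.9/12.4 = 0.7177
For M/M/1: W = 1/(μ-λ)
W = 1/(12.4-8.9) = 1/3.50
W = 0.2857 hours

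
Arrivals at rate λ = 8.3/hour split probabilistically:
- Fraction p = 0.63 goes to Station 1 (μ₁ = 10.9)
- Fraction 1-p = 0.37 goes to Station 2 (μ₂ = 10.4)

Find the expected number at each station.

Effective rates: λ₁ = 8.3×0.63 = 5.229, λ₂ = 8.3×0.37 = 3.071
Station 1: ρ₁ = 5.229/10.9 = 0.479725, L₁ = ρ₁/(1-ρ₁) = 0.479725/(1-0.479725) = 0.9221
Station 2: ρ₂ = 3.071/10.4 = 0.2953, L₂ = ρ₂/(1-ρ₂) = 0.2953/(1-0.2953) = 0.4190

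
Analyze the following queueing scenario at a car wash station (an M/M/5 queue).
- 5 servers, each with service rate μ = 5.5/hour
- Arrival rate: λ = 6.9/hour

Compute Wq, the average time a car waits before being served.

Traffic intensity: ρ = λ/(cμ) = 6.9/(5×5.5) = 0.2509
Since ρ = 0.2509 < 1, system is stable.
Offered load a = λ/μ = cρ = 6.9/5.5 = 1.2545
P₀ = [ Σₙ₌₀^4 aⁿ/n! + a^5/(5!(1-ρ)) ]⁻¹
Σ = a^0/0! + a^1/1! + a^2/2! + a^3/3! + a^4/4! = 1.00000 + 1.25455 + 0.786942 + 0.329085 + 0.103213 = 3.4738
a^5/(5!(1-ρ)) = 3.1076/(120 × 0.7491) = 0.03457
P₀ = 1/(3.4738 + 0.03457) = 0.2850
Lq = P₀·a^5·ρ / (5!(1-ρ)²) = 0.28503 × 3.1076 × 0.25091 / (120 × 0.56114) = 0.003301
Wq = Lq/λ = 0.0033006/6.9 = 0.0004783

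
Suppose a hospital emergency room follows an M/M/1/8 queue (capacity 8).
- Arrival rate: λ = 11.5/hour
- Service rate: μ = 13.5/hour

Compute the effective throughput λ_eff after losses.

ρ = λ/μ = 11.5/13.5 = 0.85185
P₀ = (1-ρ)/(1-ρ^(K+1)) = (1-0.85185)/(1-0.85185^9) = 0.1482/0.7638 = 0.1940
P_K = P₀×ρ^K = 0.19396 × 0.85185^8 = 0.19396 × 0.27727 = 0.05378
λ_eff = λ(1-P_K) = 11.5 × (1 - 0.05378) = 11.5 × 0.94622 = 10.8815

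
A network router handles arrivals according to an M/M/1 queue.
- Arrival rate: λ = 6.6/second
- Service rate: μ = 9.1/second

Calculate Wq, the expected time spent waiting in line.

First, compute utilization: ρ = λ/μ = 6.6/9.1 = 0.7253
For M/M/1: Wq = λ/(μ(μ-λ))
Wq = 6.6/(9.1 × (9.1-6.6))
Wq = 6.6/(9.1 × 2.50)
Wq = 0.2901 seconds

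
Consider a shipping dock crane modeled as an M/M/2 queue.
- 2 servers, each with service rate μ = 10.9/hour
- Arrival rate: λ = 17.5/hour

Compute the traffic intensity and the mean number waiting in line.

Traffic intensity: ρ = λ/(cμ) = 17.5/(2×10.9) = 0.8028
Since ρ = 0.8028 < 1, system is stable.
Offered load a = λ/μ = cρ = 17.5/10.9 = 1.6055
P₀ = [ Σₙ₌₀^1 aⁿ/n! + a^2/(2!(1-ρ)) ]⁻¹
Σ = a^0/0! + a^1/1! = 1.0000 + 1.6055 = 2.6055
a^2/(2!(1-ρ)) = 2.57764/(2 × 0.197248) = 6.5340
P₀ = 1/(2.6055 + 6.5340) = 0.1094
Lq = P₀·a^2·ρ / (2!(1-ρ)²) = 0.109415 × 2.57764 × 0.802752 / (2 × 0.0389067) = 2.9096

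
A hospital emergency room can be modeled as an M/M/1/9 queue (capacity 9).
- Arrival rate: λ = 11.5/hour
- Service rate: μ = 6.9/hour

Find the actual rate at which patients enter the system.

ρ = λ/μ = 11.5/6.9 = 1.66667
P₀ = (1-ρ)/(1-ρ^(K+1)) = (1-1.66667)/(1-1.66667^10) = -0.6667/-164.3850 = 0.004056
P_K = P₀×ρ^K = 0.0040555 × 1.66667^9 = 0.0040555 × 99.2308 = 0.4024
λ_eff = λ(1-P_K) = 11.5 × (1 - 0.402433) = 11.5 × 0.597567 = 6.8720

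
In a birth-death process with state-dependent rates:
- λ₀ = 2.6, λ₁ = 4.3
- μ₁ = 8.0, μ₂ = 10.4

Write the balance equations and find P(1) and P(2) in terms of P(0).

Balance equations:
State 0: λ₀P₀ = μ₁P₁ → P₁ = (λ₀/μ₁)P₀ = (2.6/8.0)P₀ = 0.3250P₀
State 1: P₂ = (λ₀λ₁)/(μ₁μ₂)P₀ = (2.6×4.3)/(8.0×10.4)P₀ = 0.1344P₀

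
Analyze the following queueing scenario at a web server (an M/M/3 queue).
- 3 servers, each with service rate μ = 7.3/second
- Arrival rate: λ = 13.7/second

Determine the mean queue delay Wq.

Traffic intensity: ρ = λ/(cμ) = 13.7/(3×7.3) = 0.6256
Since ρ = 0.6256 < 1, system is stable.
Offered load a = λ/μ = cρ = 13.7/7.3 = 1.8767
P₀ = [ Σₙ₌₀^2 aⁿ/n! + a^3/(3!(1-ρ)) ]⁻¹
Σ = a^0/0! + a^1/1! + a^2/2! = 1.0000 + 1.8767 + 1.7610 = 4.6377
a^3/(3!(1-ρ)) = 6.6099/(6 × 0.37443) = 2.9422
P₀ = 1/(4.6377 + 2.9422) = 0.1319
Lq = P₀·a^3·ρ / (3!(1-ρ)²) = 0.13193 × 6.6099 × 0.62557 / (6 × 0.14020) = 0.6485
Wq = Lq/λ = 0.6485/13.7 = 0.04734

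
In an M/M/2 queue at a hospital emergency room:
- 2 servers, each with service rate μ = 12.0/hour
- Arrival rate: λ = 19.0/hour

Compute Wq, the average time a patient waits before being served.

Traffic intensity: ρ = λ/(cμ) = 19.0/(2×12.0) = 0.7917
Since ρ = 0.7917 < 1, system is stable.
Offered load a = λ/μ = cρ = 19.0/12.0 = 1.5833
P₀ = [ Σₙ₌₀^1 aⁿ/n! + a^2/(2!(1-ρ)) ]⁻¹
Σ = a^0/0! + a^1/1! = 1.0000 + 1.5833 = 2.5833
a^2/(2!(1-ρ)) = 2.5069/(2 × 0.20833) = 6.0167
P₀ = 1/(2.5833 + 6.0167) = 0.1163
Lq = P₀·a^2·ρ / (2!(1-ρ)²) = 0.11628 × 2.5069 × 0.79167 / (2 × 0.043403) = 2.6585
Wq = Lq/λ = 2.6585/19.0 = 0.1399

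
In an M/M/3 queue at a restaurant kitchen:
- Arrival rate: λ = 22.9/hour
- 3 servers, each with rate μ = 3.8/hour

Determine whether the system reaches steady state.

Stability requires ρ = λ/(cμ) < 1
ρ = 22.9/(3 × 3.8) = 22.9/11.40 = 2.0088
Since 2.0088 ≥ 1, the system is UNSTABLE.
Need c > λ/μ = 22.9/3.8 = 6.03.
Minimum servers needed: c = 7.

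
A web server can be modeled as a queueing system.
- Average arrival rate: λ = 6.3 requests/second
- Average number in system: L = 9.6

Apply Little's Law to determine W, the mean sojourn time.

Little's Law: L = λW, so W = L/λ
W = 9.6/6.3 = 1.5238 seconds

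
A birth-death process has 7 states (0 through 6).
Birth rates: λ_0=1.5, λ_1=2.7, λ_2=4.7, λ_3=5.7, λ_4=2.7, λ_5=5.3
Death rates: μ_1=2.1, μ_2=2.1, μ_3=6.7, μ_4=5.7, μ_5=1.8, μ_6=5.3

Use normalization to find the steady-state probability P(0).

Ratios P(n)/P(0) = (λ₀···λₙ₋₁)/(μ₁···μₙ):
P(1)/P(0) = (1.5)/(2.1) = 0.71429
P(2)/P(0) = (1.5×2.7)/(2.1×2.1) = 0.91837
P(3)/P(0) = (1.5×2.7×4.7)/(2.1×2.1×6.7) = 0.64423
P(4)/P(0) = (1.5×2.7×4.7×5.7)/(2.1×2.1×6.7×5.7) = 0.64423
P(5)/P(0) = (1.5×2.7×4.7×5.7×2.7)/(2.1×2.1×6.7×5.7×1.8) = 0.96634
P(6)/P(0) = (1.5×2.7×4.7×5.7×2.7×5.3)/(2.1×2.1×6.7×5.7×1.8×5.3) = 0.96634

Normalization: ∑ P(n) = 1
P(0) × (1.0000 + 0.71429 + 0.91837 + 0.64423 + 0.64423 + 0.96634 + 0.96634) = 1
P(0) × 5.8538 = 1
P(0) = 1/5.8538 = 0.1708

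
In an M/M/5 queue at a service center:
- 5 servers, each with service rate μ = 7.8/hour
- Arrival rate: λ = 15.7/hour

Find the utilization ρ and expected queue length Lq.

Traffic intensity: ρ = λ/(cμ) = 15.7/(5×7.8) = 0.4026
Since ρ = 0.4026 < 1, system is stable.
Offered load a = λ/μ = cρ = 15.7/7.8 = 2.0128
P₀ = [ Σₙ₌₀^4 aⁿ/n! + a^5/(5!(1-ρ)) ]⁻¹
Σ = a^0/0! + a^1/1! + a^2/2! + a^3/3! + a^4/4! = 1.00000 + 2.01282 + 2.02572 + 1.35914 + 0.683926 = 7.0816
a^5/(5!(1-ρ)) = 33.0389/(120 × 0.59744) = 0.4608
P₀ = 1/(7.0816 + 0.4608) = 0.1326
Lq = P₀·a^5·ρ / (5!(1-ρ)²) = 0.13258 × 33.0389 × 0.40256 / (120 × 0.35693) = 0.04117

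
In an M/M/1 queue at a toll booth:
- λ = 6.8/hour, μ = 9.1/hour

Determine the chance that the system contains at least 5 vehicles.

ρ = λ/μ = 6.8/9.1 = 0.74725
P(N ≥ n) = ρⁿ
P(N ≥ 5) = 0.74725^5
P(N ≥ 5) = 0.2330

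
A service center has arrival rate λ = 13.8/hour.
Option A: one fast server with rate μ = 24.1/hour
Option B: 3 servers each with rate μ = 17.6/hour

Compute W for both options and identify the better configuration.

Option A: single server μ = 24.1 (M/M/1)
  ρ_A = 13.8/24.1 = 0.5726
  W_A = 1/(μ-λ) = 1/(24.1-13.8) = 1/10.30 = 0.09709

Option B: 3 servers μ = 17.6 (M/M/3)
  ρ_B = λ/(cμ) = 13.8/(3×17.6) = 0.2614
  Offered load a = λ/μ = cρ = 13.8/17.6 = 0.7841
  P₀ = [ Σₙ₌₀^2 aⁿ/n! + a^3/(3!(1-ρ)) ]⁻¹
  Σ = a^0/0! + a^1/1! + a^2/2! = 1.0000 + 0.7841 + 0.3074 = 2.0915
  a^3/(3!(1-ρ)) = 0.4821/(6 × 0.7386) = 0.1088
  P₀ = 1/(2.0915 + 0.1088) = 0.4545
  Lq = P₀·a^3·ρ / (3!(1-ρ)²) = 0.45449 × 0.48206 × 0.26136 / (6 × 0.54558) = 0.01749
  Wq_B = Lq/λ = 0.017493/13.8 = 0.001268
  W_B = Wq_B + 1/μ = 0.001268 + 0.05682 = 0.05809

Since W_B = 0.05809 < W_A = 0.09709, Option B (multiple servers) has the shorter time in system.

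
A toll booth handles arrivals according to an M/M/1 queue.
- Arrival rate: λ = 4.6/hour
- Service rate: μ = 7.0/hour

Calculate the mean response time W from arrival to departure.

First, compute utilization: ρ = λ/μ = 4.6/7.0 = 0.6571
For M/M/1: W = 1/(μ-λ)
W = 1/(7.0-4.6) = 1/2.40
W = 0.4167 hours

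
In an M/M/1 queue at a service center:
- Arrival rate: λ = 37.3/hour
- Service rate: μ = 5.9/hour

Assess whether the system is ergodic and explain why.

Stability requires ρ = λ/(cμ) < 1
ρ = 37.3/(1 × 5.9) = 37.3/5.90 = 6.3220
Since 6.3220 ≥ 1, the system is UNSTABLE.
Queue grows without bound. Need μ > λ = 37.3.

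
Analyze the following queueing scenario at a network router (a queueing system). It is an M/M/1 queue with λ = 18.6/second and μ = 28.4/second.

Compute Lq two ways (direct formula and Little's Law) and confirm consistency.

Method 1 (direct): Lq = λ²/(μ(μ-λ)) = 345.96/(28.4 × 9.80) = 1.2430

Method 2 (Little's Law):
W = 1/(μ-λ) = 1/9.80 = 0.10204
Wq = W - 1/μ = 0.10204 - 0.035211 = 0.06683
Lq = λWq = 18.6 × 0.06683 = 1.2430 ✔ (matches Method 1)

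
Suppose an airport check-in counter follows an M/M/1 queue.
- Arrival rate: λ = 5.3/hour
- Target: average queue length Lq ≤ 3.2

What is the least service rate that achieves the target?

For M/M/1: Lq = λ²/(μ(μ-λ))
Need Lq ≤ 3.2, i.e. μ(μ-λ) ≥ λ²/3.2
μ² - 5.3μ - 28.09/3.2 ≥ 0  →  μ² - 5.3μ - 8.77812 ≥ 0
Quadratic formula (positive root): μ = [λ + √(λ² + 4×8.77812)]/2
Discriminant: 28.09 + 4×8.77812 = 63.2025, √63.2025 = 7.9500
μ ≥ (5.3 + 7.9500)/2 = 6.6250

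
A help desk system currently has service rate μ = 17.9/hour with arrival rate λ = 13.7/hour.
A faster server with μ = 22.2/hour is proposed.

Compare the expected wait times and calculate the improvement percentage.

System 1: ρ₁ = 13.7/17.9 = 0.7654, W₁ = 1/(17.9-13.7) = 0.23810
System 2: ρ₂ = 13.7/22.2 = 0.6171, W₂ = 1/(22.2-13.7) = 0.11765
Improvement: (W₁-W₂)/W₁ = (0.23810-0.11765)/0.23810 = 50.59%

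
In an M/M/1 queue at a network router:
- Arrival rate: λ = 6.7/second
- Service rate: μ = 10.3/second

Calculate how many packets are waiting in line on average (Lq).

ρ = λ/μ = 6.7/10.3 = 0.6505
For M/M/1: Lq = λ²/(μ(μ-λ))
Lq = 44.89/(10.3 × 3.60)
Lq = 1.2106 packets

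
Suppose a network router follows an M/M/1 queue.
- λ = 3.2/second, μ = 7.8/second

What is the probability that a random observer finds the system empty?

ρ = λ/μ = 3.2/7.8 = 0.4103
P(0) = 1 - ρ = 1 - 0.4103 = 0.5897
The server is idle 58.97% of the time.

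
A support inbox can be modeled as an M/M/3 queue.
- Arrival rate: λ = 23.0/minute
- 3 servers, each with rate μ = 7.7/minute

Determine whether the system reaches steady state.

Stability requires ρ = λ/(cμ) < 1
ρ = 23.0/(3 × 7.7) = 23.0/23.10 = 0.9957
Since 0.9957 < 1, the system is STABLE.
The servers are busy 99.57% of the time.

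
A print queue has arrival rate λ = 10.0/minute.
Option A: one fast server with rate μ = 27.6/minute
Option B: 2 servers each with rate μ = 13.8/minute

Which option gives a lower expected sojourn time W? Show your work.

Option A: single server μ = 27.6 (M/M/1)
  ρ_A = 10.0/27.6 = 0.3623
  W_A = 1/(μ-λ) = 1/(27.6-10.0) = 1/17.60 = 0.05682

Option B: 2 servers μ = 13.8 (M/M/2)
  ρ_B = λ/(cμ) = 10.0/(2×13.8) = 0.3623
  Offered load a = λ/μ = cρ = 10.0/13.8 = 0.7246
  P₀ = [ Σₙ₌₀^1 aⁿ/n! + a^2/(2!(1-ρ)) ]⁻¹
  Σ = a^0/0! + a^1/1! = 1.0000 + 0.7246 = 1.7246
  a^2/(2!(1-ρ)) = 0.5251/(2 × 0.6377) = 0.4117
  P₀ = 1/(1.7246 + 0.4117) = 0.4681
  Lq = P₀·a^2·ρ / (2!(1-ρ)²) = 0.4681 × 0.5251 × 0.3623 / (2 × 0.4066) = 0.1095
  Wq_B = Lq/λ = 0.1095/10.0 = 0.01095
  W_B = Wq_B + 1/μ = 0.01095 + 0.07246 = 0.08341

Since W_A = 0.05682 < W_B = 0.08341, Option A (single fast server) has the shorter time in system.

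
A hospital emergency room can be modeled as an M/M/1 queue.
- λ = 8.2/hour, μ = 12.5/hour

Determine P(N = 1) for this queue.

ρ = λ/μ = 8.2/12.5 = 0.6560
P(n) = (1-ρ)ρⁿ
P(1) = (1-0.6560) × 0.6560^1
P(1) = 0.3440 × 0.6560
P(1) = 0.2257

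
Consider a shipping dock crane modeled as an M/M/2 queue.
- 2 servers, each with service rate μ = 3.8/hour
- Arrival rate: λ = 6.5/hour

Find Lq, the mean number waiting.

Traffic intensity: ρ = λ/(cμ) = 6.5/(2×3.8) = 0.8553
Since ρ = 0.8553 < 1, system is stable.
Offered load a = λ/μ = cρ = 6.5/3.8 = 1.7105
P₀ = [ Σₙ₌₀^1 aⁿ/n! + a^2/(2!(1-ρ)) ]⁻¹
Σ = a^0/0! + a^1/1! = 1.0000 + 1.7105 = 2.7105
a^2/(2!(1-ρ)) = 2.925900/(2 × 0.1447368) = 10.1077
P₀ = 1/(2.7105 + 10.1077) = 0.07801
Lq = P₀·a^2·ρ / (2!(1-ρ)²) = 0.07801418 × 2.925900 × 0.8552632 / (2 × 0.02094875) = 4.6596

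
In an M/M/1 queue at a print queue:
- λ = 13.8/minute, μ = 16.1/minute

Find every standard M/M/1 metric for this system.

Step 1: ρ = λ/μ = 13.8/16.1 = 0.8571
Step 2: L = λ/(μ-λ) = 13.8/2.30 = 6.0000
Step 3: Lq = λ²/(μ(μ-λ)) = 190.44/(16.1×2.30) = 5.1429
Step 4: W = 1/(μ-λ) = 1/2.30 = 0.43478
Step 5: Wq = λ/(μ(μ-λ)) = 13.8/(16.1×2.30) = 0.3727
Step 6: P(0) = 1-ρ = 0.1429
Verify: L = λW = 13.8×0.43478 = 6.0000 ✔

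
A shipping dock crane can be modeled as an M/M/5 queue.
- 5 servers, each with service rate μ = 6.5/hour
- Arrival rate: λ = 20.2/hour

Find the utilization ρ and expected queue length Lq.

Traffic intensity: ρ = λ/(cμ) = 20.2/(5×6.5) = 0.6215
Since ρ = 0.6215 < 1, system is stable.
Offered load a = λ/μ = cρ = 20.2/6.5 = 3.1077
P₀ = [ Σₙ₌₀^4 aⁿ/n! + a^5/(5!(1-ρ)) ]⁻¹
Σ = a^0/0! + a^1/1! + a^2/2! + a^3/3! + a^4/4! = 1.0000 + 3.1077 + 4.8289 + 5.0022 + 3.8863 = 17.8251
a^5/(5!(1-ρ)) = 289.8612/(120 × 0.378462) = 6.3824
P₀ = 1/(17.8251 + 6.3824) = 0.04131
Lq = P₀·a^5·ρ / (5!(1-ρ)²) = 0.041309 × 289.8612 × 0.62154 / (120 × 0.14323) = 0.4330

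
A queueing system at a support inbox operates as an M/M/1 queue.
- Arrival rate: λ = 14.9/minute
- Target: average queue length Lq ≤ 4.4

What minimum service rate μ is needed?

For M/M/1: Lq = λ²/(μ(μ-λ))
Need Lq ≤ 4.4, i.e. μ(μ-λ) ≥ λ²/4.4
μ² - 14.9μ - 222.01/4.4 ≥ 0  →  μ² - 14.9μ - 50.45682 ≥ 0
Quadratic formula (positive root): μ = [λ + √(λ² + 4×50.45682)]/2
Discriminant: 222.01 + 4×50.45682 = 423.8373, √423.8373 = 20.58731
μ ≥ (14.9 + 20.58731)/2 = 17.7437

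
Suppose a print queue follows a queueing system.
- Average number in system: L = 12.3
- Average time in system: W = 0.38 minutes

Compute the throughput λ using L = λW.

Little's Law: L = λW, so λ = L/W
λ = 12.3/0.38 = 32.3684 jobs/minute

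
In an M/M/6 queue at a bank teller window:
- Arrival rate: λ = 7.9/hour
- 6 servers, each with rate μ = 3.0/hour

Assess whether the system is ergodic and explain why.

Stability requires ρ = λ/(cμ) < 1
ρ = 7.9/(6 × 3.0) = 7.9/18.00 = 0.4389
Since 0.4389 < 1, the system is STABLE.
The servers are busy 43.89% of the time.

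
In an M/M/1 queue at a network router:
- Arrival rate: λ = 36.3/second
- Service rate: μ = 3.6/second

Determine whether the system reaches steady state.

Stability requires ρ = λ/(cμ) < 1
ρ = 36.3/(1 × 3.6) = 36.3/3.60 = 10.0833
Since 10.0833 ≥ 1, the system is UNSTABLE.
Queue grows without bound. Need μ > λ = 36.3.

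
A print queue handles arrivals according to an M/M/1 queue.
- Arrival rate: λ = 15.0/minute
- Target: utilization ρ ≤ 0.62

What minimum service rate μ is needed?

ρ = λ/μ, so μ = λ/ρ
μ ≥ 15.0/0.62 = 24.1935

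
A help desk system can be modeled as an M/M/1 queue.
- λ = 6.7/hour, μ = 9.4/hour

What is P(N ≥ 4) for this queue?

ρ = λ/μ = 6.7/9.4 = 0.7128
P(N ≥ n) = ρⁿ
P(N ≥ 4) = 0.7128^4
P(N ≥ 4) = 0.2581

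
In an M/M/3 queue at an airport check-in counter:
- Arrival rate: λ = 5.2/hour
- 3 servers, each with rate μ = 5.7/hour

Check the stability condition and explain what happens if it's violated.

Stability requires ρ = λ/(cμ) < 1
ρ = 5.2/(3 × 5.7) = 5.2/17.10 = 0.3041
Since 0.3041 < 1, the system is STABLE.
The servers are busy 30.41% of the time.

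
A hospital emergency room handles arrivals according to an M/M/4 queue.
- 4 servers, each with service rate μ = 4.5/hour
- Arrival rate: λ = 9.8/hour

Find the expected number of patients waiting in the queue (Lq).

Traffic intensity: ρ = λ/(cμ) = 9.8/(4×4.5) = 0.5444
Since ρ = 0.5444 < 1, system is stable.
Offered load a = λ/μ = cρ = 9.8/4.5 = 2.1778
P₀ = [ Σₙ₌₀^3 aⁿ/n! + a^4/(4!(1-ρ)) ]⁻¹
Σ = a^0/0! + a^1/1! + a^2/2! + a^3/3! = 1.0000 + 2.1778 + 2.3714 + 1.7214 = 7.2706
a^4/(4!(1-ρ)) = 22.4934/(24 × 0.45556) = 2.0573
P₀ = 1/(7.2706 + 2.0573) = 0.1072
Lq = P₀·a^4·ρ / (4!(1-ρ)²) = 0.1072 × 22.4934 × 0.5444 / (24 × 0.2075) = 0.2636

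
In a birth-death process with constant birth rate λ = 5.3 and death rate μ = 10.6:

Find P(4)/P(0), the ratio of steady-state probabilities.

For constant rates: P(n)/P(0) = (λ/μ)^n
P(4)/P(0) = (5.3/10.6)^4 = 0.5000^4 = 0.06250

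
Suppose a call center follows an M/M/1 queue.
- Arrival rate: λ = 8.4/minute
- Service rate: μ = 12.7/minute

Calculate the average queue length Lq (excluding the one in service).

ρ = λ/μ = 8.4/12.7 = 0.6614
For M/M/1: Lq = λ²/(μ(μ-λ))
Lq = 70.56/(12.7 × 4.30)
Lq = 1.2921 calls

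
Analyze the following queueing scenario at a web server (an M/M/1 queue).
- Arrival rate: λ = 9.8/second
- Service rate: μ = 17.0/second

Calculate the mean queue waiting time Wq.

First, compute utilization: ρ = λ/μ = 9.8/17.0 = 0.5765
For M/M/1: Wq = λ/(μ(μ-λ))
Wq = 9.8/(17.0 × (17.0-9.8))
Wq = 9.8/(17.0 × 7.20)
Wq = 0.08007 seconds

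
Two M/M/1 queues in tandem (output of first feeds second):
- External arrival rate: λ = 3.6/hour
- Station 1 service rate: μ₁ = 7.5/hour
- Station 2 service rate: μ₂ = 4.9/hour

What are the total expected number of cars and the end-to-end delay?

By Jackson's theorem, each station behaves as independent M/M/1.
Station 1: ρ₁ = 3.6/7.5 = 0.4800, L₁ = ρ₁/(1-ρ₁) = λ/(μ₁-λ) = 3.6/3.90 = 0.9231
Station 2: ρ₂ = 3.6/4.9 = 0.7347, L₂ = ρ₂/(1-ρ₂) = λ/(μ₂-λ) = 3.6/1.30 = 2.7692
Total: L = L₁ + L₂ = 0.9231 + 2.7692 = 3.6923
W = L/λ = 3.6923/3.6 = 1.0256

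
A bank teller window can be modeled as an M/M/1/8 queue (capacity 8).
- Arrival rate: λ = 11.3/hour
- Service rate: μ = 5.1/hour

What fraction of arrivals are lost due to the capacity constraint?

ρ = λ/μ = 11.3/5.1 = 2.2157
P₀ = (1-ρ)/(1-ρ^(K+1)) = (1-2.2157)/(1-2.2157^9) = -1.2157/-1286.0595 = 0.0009453
P_K = P₀×ρ^K = 0.0009453 × 2.2157^8 = 0.0009453 × 580.8817 = 0.5491
Blocking probability = 54.91%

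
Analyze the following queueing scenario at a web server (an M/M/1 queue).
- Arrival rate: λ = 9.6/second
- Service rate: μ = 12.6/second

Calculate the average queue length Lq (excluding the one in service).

ρ = λ/μ = 9.6/12.6 = 0.7619
For M/M/1: Lq = λ²/(μ(μ-λ))
Lq = 92.16/(12.6 × 3.00)
Lq = 2.4381 requests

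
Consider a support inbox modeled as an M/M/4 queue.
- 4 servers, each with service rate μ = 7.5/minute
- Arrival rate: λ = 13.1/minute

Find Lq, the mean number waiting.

Traffic intensity: ρ = λ/(cμ) = 13.1/(4×7.5) = 0.4367
Since ρ = 0.4367 < 1, system is stable.
Offered load a = λ/μ = cρ = 13.1/7.5 = 1.7467
P₀ = [ Σₙ₌₀^3 aⁿ/n! + a^4/(4!(1-ρ)) ]⁻¹
Σ = a^0/0! + a^1/1! + a^2/2! + a^3/3! = 1.0000 + 1.7467 + 1.5254 + 0.8881 = 5.1602
a^4/(4!(1-ρ)) = 9.3077/(24 × 0.56333) = 0.6884
P₀ = 1/(5.1602 + 0.6884) = 0.1710
Lq = P₀·a^4·ρ / (4!(1-ρ)²) = 0.17098 × 9.3077 × 0.43667 / (24 × 0.31734) = 0.09124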